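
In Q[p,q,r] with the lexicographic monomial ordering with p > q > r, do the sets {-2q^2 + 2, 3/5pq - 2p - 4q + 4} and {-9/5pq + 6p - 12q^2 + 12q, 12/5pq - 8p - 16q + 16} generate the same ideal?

Two ideals are equal iff their reduced Gröbner bases coincide (the reduced basis is unique for a fixed ordering).
Buchberger on the first generating set:
f_1 = -2q^2 + 2, LT = q^2.
f_2 = 3/5pq - 2p - 4q + 4, LT = pq.

S(f_1,f_2): lcm = pq^2. S = 10/3pq - p + 20/3q^2 - 20/3q.
  leading term pq: subtract (50/9)·f_2 from 10/3pq - p + 20/3q^2 - 20/3q → 91/9p + 20/3q^2 + 140/9q - 200/9
  leading term p: no divisor's leading term divides it; move 91/9p to the remainder.
  leading term q^2: subtract (-10/3)·f_1 from 20/3q^2 + 140/9q - 200/9 → 140/9q - 140/9
  leading term q: no divisor's leading term divides it; move 140/9q to the remainder.
  leading term 1: no divisor's leading term divides it; move -140/9 to the remainder.
  remainder 91/9p + 140/9q - 140/9 ≠ 0; add g_3 = 91/9p + 140/9q - 140/9 to the basis.

The other S-polynomials (S(f_1,g_3), S(f_2,g_3)) all reduce to 0 modulo the current basis, so we have a Gröbner basis.
Inter-reduce: drop elements whose leading term is divisible by another's, tail-reduce, and make monic.
Reduced Gröbner basis: {p + 20/13q - 20/13, q^2 - 1}.

Buchberger on the second generating set:
h_1 = -9/5pq + 6p - 12q^2 + 12q, LT = pq.
h_2 = 12/5pq - 8p - 16q + 16, LT = pq.

S(h_1,h_2): lcm = pq. S = 20/3q^2 - 20/3.
  leading term q^2: no divisor's leading term divides it; move 20/3q^2 to the remainder.
  leading term 1: no divisor's leading term divides it; move -20/3 to the remainder.
  remainder 20/3q^2 - 20/3 ≠ 0; add k_3 = 20/3q^2 - 20/3 to the basis.

S(h_1,k_3): lcm = pq^2. S = -10/3pq + p + 20/3q^3 - 20/3q^2.
  leading term pq: subtract (50/27)·h_1 from -10/3pq + p + 20/3q^3 - 20/3q^2 → -91/9p + 20/3q^3 + 140/9q^2 - 200/9q
  leading term p: no divisor's leading term divides it; move -91/9p to the remainder.
  leading term q^3: subtract (q)·k_3 from 20/3q^3 + 140/9q^2 - 200/9q → 140/9q^2 - 140/9q
  leading term q^2: subtract (7/3)·k_3 from 140/9q^2 - 140/9q → -140/9q + 140/9
  leading term q: no divisor's leading term divides it; move -140/9q to the remainder.
  leading term 1: no divisor's leading term divides it; move 140/9 to the remainder.
  remainder -91/9p - 140/9q + 140/9 ≠ 0; add k_4 = -91/9p - 140/9q + 140/9 to the basis.

The other S-polynomials (S(h_2,k_3), S(h_1,k_4), S(h_2,k_4), S(k_3,k_4)) all reduce to 0 modulo the current basis, so we have a Gröbner basis.
Inter-reduce: drop elements whose leading term is divisible by another's, tail-reduce, and make monic.
Reduced Gröbner basis: {p + 20/13q - 20/13, q^2 - 1}.

These coincide, so the ideals are equal.

Yes, the ideals are equal.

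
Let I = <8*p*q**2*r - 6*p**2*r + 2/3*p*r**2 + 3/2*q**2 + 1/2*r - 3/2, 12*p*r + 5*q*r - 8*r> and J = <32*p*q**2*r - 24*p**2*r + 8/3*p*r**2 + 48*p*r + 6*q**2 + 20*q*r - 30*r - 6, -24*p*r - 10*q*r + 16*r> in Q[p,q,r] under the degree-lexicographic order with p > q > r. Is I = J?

Two ideals are equal iff their reduced Gröbner bases coincide (the reduced basis is unique for a fixed ordering).
Buchberger on the first generating set:
f_1 = 8*p*q**2*r - 6*p**2*r + 2/3*p*r**2 + 3/2*q**2 + 1/2*r - 3/2, LT = p*q**2*r.
f_2 = 12*p*r + 5*q*r - 8*r, LT = p*r.

S(f_1,f_2): lcm = p*q**2*r. S = -5/12*q**3*r - 3/4*p**2*r + 1/12*p*r**2 + 2/3*q**2*r + 3/16*q**2 + 1/16*r - 3/16.
  reduce S modulo (f_1, f_2):
  remainder -5/12*q**3*r + 103/192*q**2*r - 5/144*q*r**2 + 3/16*q**2 + 5/12*q*r + 1/18*r**2 - 13/48*r - 3/16 ≠ 0; add g_3 = -5/12*q**3*r + 103/192*q**2*r - 5/144*q*r**2 + 3/16*q**2 + 5/12*q*r + 1/18*r**2 - 13/48*r - 3/16 to the basis.

S(f_1,g_3): lcm = p*q**3*r. S = -3/4*p**2*q*r + 103/80*p*q**2*r + 9/20*p*q**2 + p*q*r + 2/15*p*r**2 + 3/16*q**3 - 13/20*p*r + 1/16*q*r - 9/20*p - 3/16*q.
  reduce S modulo (f_1, f_2, g_3):
  remainder 9/20*p*q**2 + 3/16*q**3 - 3/10*q**2 - 9/20*p - 3/16*q + 3/10 ≠ 0; add g_4 = 9/20*p*q**2 + 3/16*q**3 - 3/10*q**2 - 9/20*p - 3/16*q + 3/10 to the basis.

The other S-polynomials (S(f_2,g_3), S(f_1,g_4), S(f_2,g_4), S(g_3,g_4)) all reduce to 0 modulo the current basis, so we have a Gröbner basis.
Inter-reduce: drop elements whose leading term is divisible by another's, tail-reduce, and make monic.
Reduced Gröbner basis: {q**3*r - 103/80*q**2*r + 1/12*q*r**2 - 9/20*q**2 - q*r - 2/15*r**2 + 13/20*r + 9/20, p*q**2 + 5/12*q**3 - 2/3*q**2 - p - 5/12*q + 2/3, p*r + 5/12*q*r - 2/3*r}.

Buchberger on the second generating set:
h_1 = 32*p*q**2*r - 24*p**2*r + 8/3*p*r**2 + 48*p*r + 6*q**2 + 20*q*r - 30*r - 6, LT = p*q**2*r.
h_2 = -24*p*r - 10*q*r + 16*r, LT = p*r.

S(h_1,h_2): lcm = p*q**2*r. S = -5/12*q**3*r - 3/4*p**2*r + 1/12*p*r**2 + 2/3*q**2*r + 3/2*p*r + 3/16*q**2 + 5/8*q*r - 15/16*r - 3/16.
  reduce S modulo (h_1, h_2):
  remainder -5/12*q**3*r + 103/192*q**2*r - 5/144*q*r**2 + 3/16*q**2 + 5/12*q*r + 1/18*r**2 - 13/48*r - 3/16 ≠ 0; add k_3 = -5/12*q**3*r + 103/192*q**2*r - 5/144*q*r**2 + 3/16*q**2 + 5/12*q*r + 1/18*r**2 - 13/48*r - 3/16 to the basis.

S(h_1,k_3): lcm = p*q**3*r. S = -3/4*p**2*q*r + 103/80*p*q**2*r + 9/20*p*q**2 + 5/2*p*q*r + 2/15*p*r**2 + 3/16*q**3 + 5/8*q**2*r - 13/20*p*r - 15/16*q*r - 9/20*p - 3/16*q.
  reduce S modulo (h_1, h_2, k_3):
  remainder 9/20*p*q**2 + 3/16*q**3 - 3/10*q**2 - 9/20*p - 3/16*q + 3/10 ≠ 0; add k_4 = 9/20*p*q**2 + 3/16*q**3 - 3/10*q**2 - 9/20*p - 3/16*q + 3/10 to the basis.

The other S-polynomials (S(h_2,k_3), S(h_1,k_4), S(h_2,k_4), S(k_3,k_4)) all reduce to 0 modulo the current basis, so we have a Gröbner basis.
Inter-reduce: drop elements whose leading term is divisible by another's, tail-reduce, and make monic.
Reduced Gröbner basis: {q**3*r - 103/80*q**2*r + 1/12*q*r**2 - 9/20*q**2 - q*r - 2/15*r**2 + 13/20*r + 9/20, p*q**2 + 5/12*q**3 - 2/3*q**2 - p - 5/12*q + 2/3, p*r + 5/12*q*r - 2/3*r}.

These coincide, so the ideals are equal.

Yes, the ideals are equal.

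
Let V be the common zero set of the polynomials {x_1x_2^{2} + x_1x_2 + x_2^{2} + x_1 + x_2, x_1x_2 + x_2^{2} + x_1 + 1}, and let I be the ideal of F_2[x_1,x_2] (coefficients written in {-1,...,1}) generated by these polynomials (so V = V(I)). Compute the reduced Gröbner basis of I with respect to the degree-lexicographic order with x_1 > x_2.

G = {x_2^{3} + x_2^{2} + x_1, x_1^{2} + x_2^{2} + 1, x_1x_2 + x_2^{2} + x_1 + 1}

f_1 = x_1x_2^{2} + x_1x_2 + x_2^{2} + x_1 + x_2, LT = x_1x_2^{2}.
f_2 = x_1x_2 + x_2^{2} + x_1 + 1, LT = x_1x_2.

S(f_1,f_2): lcm = x_1x_2^{2}. S = x_2^{3} + x_2^{2} + x_1.
  leading term x_2^{3}: no divisor's leading term divides it; move x_2^{3} to the remainder.
  leading term x_2^{2}: no divisor's leading term divides it; move x_2^{2} to the remainder.
  leading term x_1: no divisor's leading term divides it; move x_1 to the remainder.
  remainder x_2^{3} + x_2^{2} + x_1 ≠ 0; add g_3 = x_2^{3} + x_2^{2} + x_1 to the basis.

S(f_1,g_3): lcm = x_1x_2^{3}. S = x_2^{3} + x_1^{2} + x_1x_2 + x_2^{2}.
  leading term x_2^{3}: subtract (1)·g_3 from x_2^{3} + x_1^{2} + x_1x_2 + x_2^{2} → x_1^{2} + x_1x_2 + x_1
  leading term x_1^{2}: no divisor's leading term divides it; move x_1^{2} to the remainder.
  leading term x_1x_2: subtract (1)·f_2 from x_1x_2 + x_1 → x_2^{2} + 1
  leading term x_2^{2}: no divisor's leading term divides it; move x_2^{2} to the remainder.
  leading term 1: no divisor's leading term divides it; move 1 to the remainder.
  remainder x_1^{2} + x_2^{2} + 1 ≠ 0; add g_4 = x_1^{2} + x_2^{2} + 1 to the basis.

S(f_2,g_3): lcm = x_1x_2^{3}. S = x_2^{4} + x_1^{2} + x_2^{2}.
  leading term x_2^{4}: subtract (x_2)·g_3 from x_2^{4} + x_1^{2} + x_2^{2} → x_2^{3} + x_1^{2} + x_1x_2 + x_2^{2}
  leading term x_2^{3}: subtract (1)·g_3 from x_2^{3} + x_1^{2} + x_1x_2 + x_2^{2} → x_1^{2} + x_1x_2 + x_1
  leading term x_1^{2}: subtract (1)·g_4 from x_1^{2} + x_1x_2 + x_1 → x_1x_2 + x_2^{2} + x_1 + 1
  leading term x_1x_2: subtract (1)·f_2 from x_1x_2 + x_2^{2} + x_1 + 1 → 0
  remainder 0.

S(f_1,g_4): lcm = x_1^{2}x_2^{2}. S = x_2^{4} + x_1^{2}x_2 + x_1x_2^{2} + x_1^{2} + x_1x_2 + x_2^{2}.
  leading term x_2^{4}: subtract (x_2)·g_3 from x_2^{4} + x_1^{2}x_2 + x_1x_2^{2} + x_1^{2} + x_1x_2 + x_2^{2} → x_1^{2}x_2 + x_1x_2^{2} + x_2^{3} + x_1^{2} + x_2^{2}
  leading term x_1^{2}x_2: subtract (x_1)·f_2 from x_1^{2}x_2 + x_1x_2^{2} + x_2^{3} + x_1^{2} + x_2^{2} → x_2^{3} + x_2^{2} + x_1
  leading term x_2^{3}: subtract (1)·g_3 from x_2^{3} + x_2^{2} + x_1 → 0
  remainder 0.

S(f_2,g_4): lcm = x_1^{2}x_2. S = x_1x_2^{2} + x_2^{3} + x_1^{2} + x_1 + x_2.
  leading term x_1x_2^{2}: subtract (1)·f_1 from x_1x_2^{2} + x_2^{3} + x_1^{2} + x_1 + x_2 → x_2^{3} + x_1^{2} + x_1x_2 + x_2^{2}
  leading term x_2^{3}: subtract (1)·g_3 from x_2^{3} + x_1^{2} + x_1x_2 + x_2^{2} → x_1^{2} + x_1x_2 + x_1
  leading term x_1^{2}: subtract (1)·g_4 from x_1^{2} + x_1x_2 + x_1 → x_1x_2 + x_2^{2} + x_1 + 1
  leading term x_1x_2: subtract (1)·f_2 from x_1x_2 + x_2^{2} + x_1 + 1 → 0
  remainder 0.

S(g_3,g_4): leading monomials are coprime, so the S-polynomial reduces to 0 (Buchberger's first criterion).
Every S-polynomial of the final basis reduces to 0, so we have a Gröbner basis.
Inter-reduce: drop elements whose leading term is divisible by another's, tail-reduce, and make monic.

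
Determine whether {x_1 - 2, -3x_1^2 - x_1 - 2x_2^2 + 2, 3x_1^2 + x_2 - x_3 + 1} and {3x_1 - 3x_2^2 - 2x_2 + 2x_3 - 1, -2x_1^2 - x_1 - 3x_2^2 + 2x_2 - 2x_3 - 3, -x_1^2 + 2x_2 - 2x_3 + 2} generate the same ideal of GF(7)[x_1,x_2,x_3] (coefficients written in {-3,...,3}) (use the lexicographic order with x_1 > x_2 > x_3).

Yes, the ideals are equal.

Two ideals are equal iff their reduced Gröbner bases coincide (the reduced basis is unique for a fixed ordering).
Buchberger on the first generating set:
f_1 = x_1 - 2, LT = x_1.
f_2 = -3x_1^2 - x_1 - 2x_2^2 + 2, LT = x_1^2.
f_3 = 3x_1^2 + x_2 - x_3 + 1, LT = x_1^2.

S(f_1,f_2): lcm = x_1^2. S = -3x_2^2 + 3.
  reduce S modulo (f_1, f_2, f_3):
  remainder -3x_2^2 + 3 ≠ 0; add g_4 = -3x_2^2 + 3 to the basis.

S(f_1,f_3): lcm = x_1^2. S = -2x_1 + 2x_2 - 2x_3 + 2.
  reduce S modulo (f_1, f_2, f_3, g_4):
  remainder 2x_2 - 2x_3 - 2 ≠ 0; add g_5 = 2x_2 - 2x_3 - 2 to the basis.

S(g_4,g_5): lcm = x_2^2. S = x_2x_3 + x_2 - 1.
  reduce S modulo (f_1, f_2, f_3, g_4, g_5):
  remainder x_3^2 + 2x_3 ≠ 0; add g_6 = x_3^2 + 2x_3 to the basis.

The other S-polynomials (S(f_2,f_3), S(f_1,g_4), S(f_2,g_4), S(f_3,g_4), S(f_1,g_5), S(f_2,g_5), S(f_3,g_5), S(f_1,g_6), S(f_2,g_6), S(f_3,g_6), S(g_4,g_6), S(g_5,g_6)) all reduce to 0 modulo the current basis, so we have a Gröbner basis.
Inter-reduce: drop elements whose leading term is divisible by another's, tail-reduce, and make monic.
Reduced Gröbner basis: {x_1 - 2, x_2 - x_3 - 1, x_3^2 + 2x_3}.

Buchberger on the second generating set:
h_1 = 3x_1 - 3x_2^2 - 2x_2 + 2x_3 - 1, LT = x_1.
h_2 = -2x_1^2 - x_1 - 3x_2^2 + 2x_2 - 2x_3 - 3, LT = x_1^2.
h_3 = -x_1^2 + 2x_2 - 2x_3 + 2, LT = x_1^2.

S(h_1,h_2): lcm = x_1^2. S = -x_1x_2^2 - 3x_1x_2 + 3x_1x_3 - 2x_1 + 2x_2^2 + x_2 - x_3 + 2.
  reduce S modulo (h_1, h_2, h_3):
  remainder -x_2^4 + x_2^3 - x_2^2x_3 - 3x_2x_3 + x_2 - 2x_3^2 - x_3 - 1 ≠ 0; add k_4 = -x_2^4 + x_2^3 - x_2^2x_3 - 3x_2x_3 + x_2 - 2x_3^2 - x_3 - 1 to the basis.

S(h_1,h_3): lcm = x_1^2. S = -x_1x_2^2 - 3x_1x_2 + 3x_1x_3 + 2x_1 + 2x_2 - 2x_3 + 2.
  reduce S modulo (h_1, h_2, h_3, k_4):
  remainder 2x_2^2 - x_2 + x_3 - 1 ≠ 0; add k_5 = 2x_2^2 - x_2 + x_3 - 1 to the basis.

S(k_4,k_5): lcm = x_2^4. S = 3x_2^3 - 3x_2^2x_3 - 3x_2^2 + 3x_2x_3 - x_2 + 2x_3^2 + x_3 + 1.
  reduce S modulo (h_1, h_2, h_3, k_4, k_5):
  remainder -2x_2 + 2x_3 + 2 ≠ 0; add k_6 = -2x_2 + 2x_3 + 2 to the basis.

S(k_4,k_6): lcm = x_2^4. S = x_2^3x_3 + x_2^2x_3 + 3x_2x_3 - x_2 + 2x_3^2 + x_3 + 1.
  reduce S modulo (h_1, h_2, h_3, k_4, k_5, k_6):
  remainder 3x_3^3 - 2x_3^2 - 2x_3 ≠ 0; add k_7 = 3x_3^3 - 2x_3^2 - 2x_3 to the basis.

S(k_5,k_6): lcm = x_2^2. S = x_2x_3 - 3x_2 - 3x_3 + 3.
  reduce S modulo (h_1, h_2, h_3, k_4, k_5, k_6, k_7):
  remainder x_3^2 + 2x_3 ≠ 0; add k_8 = x_3^2 + 2x_3 to the basis.

The other S-polynomials (S(h_2,h_3), S(h_1,k_4), S(h_2,k_4), S(h_3,k_4), S(h_1,k_5), S(h_2,k_5), S(h_3,k_5), S(h_1,k_6), S(h_2,k_6), S(h_3,k_6), S(h_1,k_7), S(h_2,k_7), S(h_3,k_7), S(k_4,k_7), S(k_5,k_7), S(k_6,k_7), S(h_1,k_8), S(h_2,k_8), S(h_3,k_8), S(k_4,k_8), S(k_5,k_8), S(k_6,k_8), S(k_7,k_8)) all reduce to 0 modulo the current basis, so we have a Gröbner basis.
Inter-reduce: drop elements whose leading term is divisible by another's, tail-reduce, and make monic.
Reduced Gröbner basis: {x_1 - 2, x_2 - x_3 - 1, x_3^2 + 2x_3}.

These coincide, so the ideals are equal.
The choice of monomial ordering does not affect the verdict — as long as both bases are computed under the same ordering, their equality decides ideal equality.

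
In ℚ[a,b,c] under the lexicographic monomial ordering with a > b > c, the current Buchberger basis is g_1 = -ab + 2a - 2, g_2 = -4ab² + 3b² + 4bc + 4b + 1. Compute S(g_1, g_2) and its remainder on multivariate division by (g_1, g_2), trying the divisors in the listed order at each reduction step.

lcm(LM(g_1), LM(g_2)) = ab².
S = (lcm/LT(g_1))·g_1 − (lcm/LT(g_2))·g_2 = -2ab + ¾b² + bc + 3b + ¼.
Reduce S modulo (g_1, g_2) in that order:
  leading term ab: subtract (2)·g_1 from -2ab + ¾b² + bc + 3b + ¼ → -4a + ¾b² + bc + 3b + 17/4
  leading term a: no divisor's leading term divides it; move -4a to the remainder.
  leading term b²: no divisor's leading term divides it; move ¾b² to the remainder.
  leading term bc: no divisor's leading term divides it; move bc to the remainder.
  leading term b: no divisor's leading term divides it; move 3b to the remainder.
  leading term 1: no divisor's leading term divides it; move 17/4 to the remainder.
The remainder -4a + ¾b² + bc + 3b + 17/4 is nonzero, so it would be added as the next basis element.

S(g_1, g_2) = -2ab + ¾b² + bc + 3b + ¼; remainder on division = -4a + ¾b² + bc + 3b + 17/4.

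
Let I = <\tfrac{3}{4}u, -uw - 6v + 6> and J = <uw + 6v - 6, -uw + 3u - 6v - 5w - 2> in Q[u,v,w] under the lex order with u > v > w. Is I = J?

No, the ideals differ.

Since reduced Gröbner bases are canonical representatives of ideals under a given ordering, it suffices to compute and compare them.
Buchberger on the first generating set:
f_1 = \tfrac{3}{4}u, LT = u.
f_2 = -uw - 6v + 6, LT = uw.

S(f_1,f_2): lcm = uw. S = -6v + 6.
  reduce S modulo (f_1, f_2):
  remainder -6v + 6 ≠ 0; add g_3 = -6v + 6 to the basis.

The other S-polynomials (S(f_1,g_3), S(f_2,g_3)) all reduce to 0 modulo the current basis, so we have a Gröbner basis.
Inter-reduce: drop elements whose leading term is divisible by another's, tail-reduce, and make monic.
Reduced Gröbner basis: {u, v - 1}.

Buchberger on the second generating set:
h_1 = uw + 6v - 6, LT = uw.
h_2 = -uw + 3u - 6v - 5w - 2, LT = uw.

S(h_1,h_2): lcm = uw. S = 3u - 5w - 8.
  reduce S modulo (h_1, h_2):
  remainder 3u - 5w - 8 ≠ 0; add k_3 = 3u - 5w - 8 to the basis.

S(h_1,k_3): lcm = uw. S = 6v + \tfrac{5}{3}w^{2} + \tfrac{8}{3}w - 6.
  reduce S modulo (h_1, h_2, k_3):
  remainder 6v + \tfrac{5}{3}w^{2} + \tfrac{8}{3}w - 6 ≠ 0; add k_4 = 6v + \tfrac{5}{3}w^{2} + \tfrac{8}{3}w - 6 to the basis.

The other S-polynomials (S(h_2,k_3), S(h_1,k_4), S(h_2,k_4), S(k_3,k_4)) all reduce to 0 modulo the current basis, so we have a Gröbner basis.
Inter-reduce: drop elements whose leading term is divisible by another's, tail-reduce, and make monic.
Reduced Gröbner basis: {u - \tfrac{5}{3}w - \tfrac{8}{3}, v + \tfrac{5}{18}w^{2} + \tfrac{4}{9}w - 1}.

These differ, so the ideals are not equal.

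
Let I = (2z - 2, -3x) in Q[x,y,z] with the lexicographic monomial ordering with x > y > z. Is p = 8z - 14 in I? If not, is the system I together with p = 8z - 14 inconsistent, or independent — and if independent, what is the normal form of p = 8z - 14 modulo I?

First compute the reduced Gröbner basis of I by Buchberger's algorithm.
f_1 = 2z - 2, LT = z.
f_2 = -3x, LT = x.

S(f_1,f_2): leading monomials are coprime, so the S-polynomial reduces to 0 (Buchberger's first criterion).
Every S-polynomial of the final basis reduces to 0, so we have a Gröbner basis.
Inter-reduce: drop elements whose leading term is divisible by another's, tail-reduce, and make monic.
Reduced Gröbner basis: {x, z - 1}.
Label its elements g_1 = x, g_2 = z - 1.

Reduce p = 8z - 14 modulo G:
  leading term z: subtract (8)·g_2 from 8z - 14 → -6
  leading term 1: no divisor's leading term divides it; move -6 to the remainder.
  normal form = -6.
The normal form is nonzero, so p ∉ I. Since p minus its normal form lies in I, I + (p) = I + (r) where r = -6; decide whether this ideal is the whole ring.
Here r = -6 is a nonzero constant, hence a unit: 1 ∈ I + (p), the Gröbner basis of I + (p) is {1}, and the enlarged system has no common solution — adjoining p is inconsistent.

Adjoining 8z - 14 makes the ideal the whole ring: the system is inconsistent.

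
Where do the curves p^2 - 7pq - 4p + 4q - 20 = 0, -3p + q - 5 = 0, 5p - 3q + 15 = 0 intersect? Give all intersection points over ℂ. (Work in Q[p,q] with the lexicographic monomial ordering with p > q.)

{(0, 5)}

Compute a lex Gröbner basis by Buchberger's algorithm.
f_1 = p^2 - 7pq - 4p + 4q - 20, LT = p^2.
f_2 = -3p + q - 5, LT = p.
f_3 = 5p - 3q + 15, LT = p.

S(f_1,f_2): lcm = p^2. S = -20/3pq - 17/3p + 4q - 20.
  leading term pq: subtract (20/9q)·f_2 from -20/3pq - 17/3p + 4q - 20 → -17/3p - 20/9q^2 + 136/9q - 20
  leading term p: subtract (17/9)·f_2 from -17/3p - 20/9q^2 + 136/9q - 20 → -20/9q^2 + 119/9q - 95/9
  leading term q^2: no divisor's leading term divides it; move -20/9q^2 to the remainder.
  leading term q: no divisor's leading term divides it; move 119/9q to the remainder.
  leading term 1: no divisor's leading term divides it; move -95/9 to the remainder.
  remainder -20/9q^2 + 119/9q - 95/9 ≠ 0; add h_4 = -20/9q^2 + 119/9q - 95/9 to the basis.

S(f_1,f_3): lcm = p^2. S = -32/5pq - 7p + 4q - 20.
  leading term pq: subtract (32/15q)·f_2 from -32/5pq - 7p + 4q - 20 → -7p - 32/15q^2 + 44/3q - 20
  leading term p: subtract (7/3)·f_2 from -7p - 32/15q^2 + 44/3q - 20 → -32/15q^2 + 37/3q - 25/3
  leading term q^2: subtract (24/25)·h_4 from -32/15q^2 + 37/3q - 25/3 → -9/25q + 9/5
  leading term q: no divisor's leading term divides it; move -9/25q to the remainder.
  leading term 1: no divisor's leading term divides it; move 9/5 to the remainder.
  remainder -9/25q + 9/5 ≠ 0; add h_5 = -9/25q + 9/5 to the basis.

The other S-polynomials (S(f_2,f_3), S(f_1,h_4), S(f_2,h_4), S(f_3,h_4), S(f_1,h_5), S(f_2,h_5), S(f_3,h_5), S(h_4,h_5)) all reduce to 0 modulo the current basis, so we have a Gröbner basis.
Inter-reduce: drop elements whose leading term is divisible by another's, tail-reduce, and make monic.
Reduced Gröbner basis: {p, q - 5}.

Since the basis is lex-ordered, q - 5 is univariate in q. Its roots are {5}. Back-substituting each root into the other basis elements fixes the other coordinates.
  q = 5: the earlier basis element becomes p = 0, giving p = 0 — point (0, 5).
Check: every point annihilates each of the original generators.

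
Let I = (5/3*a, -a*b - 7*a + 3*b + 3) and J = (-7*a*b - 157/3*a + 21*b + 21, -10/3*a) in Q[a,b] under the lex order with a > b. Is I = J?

Equality of ideals is decidable: compute both reduced Gröbner bases (unique for the ordering) and check whether they agree.
Buchberger on the first generating set:
f_1 = 5/3*a, LT = a.
f_2 = -a*b - 7*a + 3*b + 3, LT = a*b.

S(f_1,f_2): lcm = a*b. S = -7*a + 3*b + 3.
  reduce S modulo (f_1, f_2):
  remainder 3*b + 3 ≠ 0; add g_3 = 3*b + 3 to the basis.

The other S-polynomials (S(f_1,g_3), S(f_2,g_3)) all reduce to 0 modulo the current basis, so we have a Gröbner basis.
Inter-reduce: drop elements whose leading term is divisible by another's, tail-reduce, and make monic.
Reduced Gröbner basis: {a, b + 1}.

Buchberger on the second generating set:
h_1 = -7*a*b - 157/3*a + 21*b + 21, LT = a*b.
h_2 = -10/3*a, LT = a.

S(h_1,h_2): lcm = a*b. S = 157/21*a - 3*b - 3.
  reduce S modulo (h_1, h_2):
  remainder -3*b - 3 ≠ 0; add k_3 = -3*b - 3 to the basis.

The other S-polynomials (S(h_1,k_3), S(h_2,k_3)) all reduce to 0 modulo the current basis, so we have a Gröbner basis.
Inter-reduce: drop elements whose leading term is divisible by another's, tail-reduce, and make monic.
Reduced Gröbner basis: {a, b + 1}.

Same reduced basis, so the two generating sets span the same ideal.

Yes, the ideals are equal.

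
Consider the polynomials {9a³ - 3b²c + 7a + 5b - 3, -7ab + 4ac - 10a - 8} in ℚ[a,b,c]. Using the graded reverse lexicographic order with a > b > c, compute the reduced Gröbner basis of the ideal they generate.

Buchberger's algorithm terminates because the ascending chain of leading-term ideals stabilizes.

f_1 = 9a³ - 3b²c + 7a + 5b - 3, LT = a³.
f_2 = -7ab + 4ac - 10a - 8, LT = ab.

S(f_1,f_2): lcm = a³b. S = 4/7a³c - ⅓b³c - 10/7a³ - 8/7a² + 7/9ab + 5/9b² - ⅓b.
  reduce S modulo (f_1, f_2):
  remainder -⅓b³c + 4/21b²c² - 10/21b²c - 8/7a² + 5/9b² - 20/63bc + 29/63b + 4/21c - 86/63 ≠ 0; add g_3 = -⅓b³c + 4/21b²c² - 10/21b²c - 8/7a² + 5/9b² - 20/63bc + 29/63b + 4/21c - 86/63 to the basis.

The other S-polynomials (S(f_1,g_3), S(f_2,g_3)) all reduce to 0 modulo the current basis, so we have a Gröbner basis.

G = {b³c - 4/7b²c² + 10/7b²c + 24/7a² - 5/3b² + 20/21bc - 29/21b - 4/7c + 86/21, a³ - ⅓b²c + 7/9a + 5/9b - ⅓, ab - 4/7ac + 10/7a + 8/7}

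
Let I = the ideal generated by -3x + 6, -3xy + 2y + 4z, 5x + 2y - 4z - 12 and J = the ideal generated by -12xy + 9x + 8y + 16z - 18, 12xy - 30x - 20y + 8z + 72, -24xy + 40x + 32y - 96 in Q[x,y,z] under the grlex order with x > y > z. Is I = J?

Yes, the ideals are equal.

Equality of ideals is decidable: compute both reduced Gröbner bases (unique for the ordering) and check whether they agree.
Buchberger on the first generating set:
f_1 = -3x + 6, LT = x.
f_2 = -3xy + 2y + 4z, LT = xy.
f_3 = 5x + 2y - 4z - 12, LT = x.

S(f_1,f_2): lcm = xy. S = -4/3y + 4/3z.
  leading term y: no divisor's leading term divides it; move -4/3y to the remainder.
  leading term z: no divisor's leading term divides it; move 4/3z to the remainder.
  remainder -4/3y + 4/3z ≠ 0; add g_4 = -4/3y + 4/3z to the basis.

S(f_1,f_3): lcm = x. S = -2/5y + 4/5z + 2/5.
  leading term y: subtract (3/10)·g_4 from -2/5y + 4/5z + 2/5 → 2/5z + 2/5
  leading term z: no divisor's leading term divides it; move 2/5z to the remainder.
  leading term 1: no divisor's leading term divides it; move 2/5 to the remainder.
  remainder 2/5z + 2/5 ≠ 0; add g_5 = 2/5z + 2/5 to the basis.

S(f_2,f_3): lcm = xy. S = -2/5y^2 + 4/5yz + 26/15y - 4/3z.
  leading term y^2: subtract (3/10y)·g_4 from -2/5y^2 + 4/5yz + 26/15y - 4/3z → 2/5yz + 26/15y - 4/3z
  leading term yz: subtract (-3/10z)·g_4 from 2/5yz + 26/15y - 4/3z → 2/5z^2 + 26/15y - 4/3z
  leading term z^2: subtract (z)·g_5 from 2/5z^2 + 26/15y - 4/3z → 26/15y - 26/15z
  leading term y: subtract (-13/10)·g_4 from 26/15y - 26/15z → 0
  remainder 0.

S(f_1,g_4): leading monomials are coprime, so the S-polynomial reduces to 0 (Buchberger's first criterion).
S(f_2,g_4): lcm = xy. S = xz - 2/3y - 4/3z.
  leading term xz: subtract (-1/3z)·f_1 from xz - 2/3y - 4/3z → -2/3y + 2/3z
  leading term y: subtract (1/2)·g_4 from -2/3y + 2/3z → 0
  remainder 0.

S(f_3,g_4): leading monomials are coprime, so the S-polynomial reduces to 0 (Buchberger's first criterion).
S(f_1,g_5): leading monomials are coprime, so the S-polynomial reduces to 0 (Buchberger's first criterion).
S(f_2,g_5): leading monomials are coprime, so the S-polynomial reduces to 0 (Buchberger's first criterion).
S(f_3,g_5): leading monomials are coprime, so the S-polynomial reduces to 0 (Buchberger's first criterion).
S(g_4,g_5): leading monomials are coprime, so the S-polynomial reduces to 0 (Buchberger's first criterion).
Every S-polynomial of the final basis reduces to 0, so we have a Gröbner basis.
Inter-reduce: drop elements whose leading term is divisible by another's, tail-reduce, and make monic.
Reduced Gröbner basis: {x - 2, y + 1, z + 1}.

Buchberger on the second generating set:
h_1 = -12xy + 9x + 8y + 16z - 18, LT = xy.
h_2 = 12xy - 30x - 20y + 8z + 72, LT = xy.
h_3 = -24xy + 40x + 32y - 96, LT = xy.

S(h_1,h_2): lcm = xy. S = 7/4x + y - 2z - 9/2.
  leading term x: no divisor's leading term divides it; move 7/4x to the remainder.
  leading term y: no divisor's leading term divides it; move y to the remainder.
  leading term z: no divisor's leading term divides it; move -2z to the remainder.
  leading term 1: no divisor's leading term divides it; move -9/2 to the remainder.
  remainder 7/4x + y - 2z - 9/2 ≠ 0; add k_4 = 7/4x + y - 2z - 9/2 to the basis.

S(h_1,h_3): lcm = xy. S = 11/12x + 2/3y - 4/3z - 5/2.
  leading term x: subtract (11/21)·k_4 from 11/12x + 2/3y - 4/3z - 5/2 → 1/7y - 2/7z - 1/7
  leading term y: no divisor's leading term divides it; move 1/7y to the remainder.
  leading term z: no divisor's leading term divides it; move -2/7z to the remainder.
  leading term 1: no divisor's leading term divides it; move -1/7 to the remainder.
  remainder 1/7y - 2/7z - 1/7 ≠ 0; add k_5 = 1/7y - 2/7z - 1/7 to the basis.

S(h_2,h_3): lcm = xy. S = -5/6x - 1/3y + 2/3z + 2.
  leading term x: subtract (-10/21)·k_4 from -5/6x - 1/3y + 2/3z + 2 → 1/7y - 2/7z - 1/7
  leading term y: subtract (1)·k_5 from 1/7y - 2/7z - 1/7 → 0
  remainder 0.

S(h_1,k_4): lcm = xy. S = -4/7y^2 + 8/7yz - 3/4x + 40/21y - 4/3z + 3/2.
  leading term y^2: subtract (-4y)·k_5 from -4/7y^2 + 8/7yz - 3/4x + 40/21y - 4/3z + 3/2 → -3/4x + 4/3y - 4/3z + 3/2
  leading term x: subtract (-3/7)·k_4 from -3/4x + 4/3y - 4/3z + 3/2 → 37/21y - 46/21z - 3/7
  leading term y: subtract (37/3)·k_5 from 37/21y - 46/21z - 3/7 → 4/3z + 4/3
  leading term z: no divisor's leading term divides it; move 4/3z to the remainder.
  leading term 1: no divisor's leading term divides it; move 4/3 to the remainder.
  remainder 4/3z + 4/3 ≠ 0; add k_6 = 4/3z + 4/3 to the basis.

S(h_2,k_4): lcm = xy. S = -4/7y^2 + 8/7yz - 5/2x + 19/21y + 2/3z + 6.
  leading term y^2: subtract (-4y)·k_5 from -4/7y^2 + 8/7yz - 5/2x + 19/21y + 2/3z + 6 → -5/2x + 1/3y + 2/3z + 6
  leading term x: subtract (-10/7)·k_4 from -5/2x + 1/3y + 2/3z + 6 → 37/21y - 46/21z - 3/7
  leading term y: subtract (37/3)·k_5 from 37/21y - 46/21z - 3/7 → 4/3z + 4/3
  leading term z: subtract (1)·k_6 from 4/3z + 4/3 → 0
  remainder 0.

S(h_3,k_4): lcm = xy. S = -4/7y^2 + 8/7yz - 5/3x + 26/21y + 4.
  leading term y^2: subtract (-4y)·k_5 from -4/7y^2 + 8/7yz - 5/3x + 26/21y + 4 → -5/3x + 2/3y + 4
  leading term x: subtract (-20/21)·k_4 from -5/3x + 2/3y + 4 → 34/21y - 40/21z - 2/7
  leading term y: subtract (34/3)·k_5 from 34/21y - 40/21z - 2/7 → 4/3z + 4/3
  leading term z: subtract (1)·k_6 from 4/3z + 4/3 → 0
  remainder 0.

S(h_1,k_5): lcm = xy. S = 2xz + 1/4x - 2/3y - 4/3z + 3/2.
  leading term xz: subtract (8/7z)·k_4 from 2xz + 1/4x - 2/3y - 4/3z + 3/2 → -8/7yz + 16/7z^2 + 1/4x - 2/3y + 80/21z + 3/2
  leading term yz: subtract (-8z)·k_5 from -8/7yz + 16/7z^2 + 1/4x - 2/3y + 80/21z + 3/2 → 1/4x - 2/3y + 8/3z + 3/2
  leading term x: subtract (1/7)·k_4 from 1/4x - 2/3y + 8/3z + 3/2 → -17/21y + 62/21z + 15/7
  leading term y: subtract (-17/3)·k_5 from -17/21y + 62/21z + 15/7 → 4/3z + 4/3
  leading term z: subtract (1)·k_6 from 4/3z + 4/3 → 0
  remainder 0.

S(h_2,k_5): lcm = xy. S = 2xz - 3/2x - 5/3y + 2/3z + 6.
  leading term xz: subtract (8/7z)·k_4 from 2xz - 3/2x - 5/3y + 2/3z + 6 → -8/7yz + 16/7z^2 - 3/2x - 5/3y + 122/21z + 6
  leading term yz: subtract (-8z)·k_5 from -8/7yz + 16/7z^2 - 3/2x - 5/3y + 122/21z + 6 → -3/2x - 5/3y + 14/3z + 6
  leading term x: subtract (-6/7)·k_4 from -3/2x - 5/3y + 14/3z + 6 → -17/21y + 62/21z + 15/7
  leading term y: subtract (-17/3)·k_5 from -17/21y + 62/21z + 15/7 → 4/3z + 4/3
  leading term z: subtract (1)·k_6 from 4/3z + 4/3 → 0
  remainder 0.

S(h_3,k_5): lcm = xy. S = 2xz - 2/3x - 4/3y + 4.
  leading term xz: subtract (8/7z)·k_4 from 2xz - 2/3x - 4/3y + 4 → -8/7yz + 16/7z^2 - 2/3x - 4/3y + 36/7z + 4
  leading term yz: subtract (-8z)·k_5 from -8/7yz + 16/7z^2 - 2/3x - 4/3y + 36/7z + 4 → -2/3x - 4/3y + 4z + 4
  leading term x: subtract (-8/21)·k_4 from -2/3x - 4/3y + 4z + 4 → -20/21y + 68/21z + 16/7
  leading term y: subtract (-20/3)·k_5 from -20/21y + 68/21z + 16/7 → 4/3z + 4/3
  leading term z: subtract (1)·k_6 from 4/3z + 4/3 → 0
  remainder 0.

S(k_4,k_5): leading monomials are coprime, so the S-polynomial reduces to 0 (Buchberger's first criterion).
S(h_1,k_6): leading monomials are coprime, so the S-polynomial reduces to 0 (Buchberger's first criterion).
S(h_2,k_6): leading monomials are coprime, so the S-polynomial reduces to 0 (Buchberger's first criterion).
S(h_3,k_6): leading monomials are coprime, so the S-polynomial reduces to 0 (Buchberger's first criterion).
S(k_4,k_6): leading monomials are coprime, so the S-polynomial reduces to 0 (Buchberger's first criterion).
S(k_5,k_6): leading monomials are coprime, so the S-polynomial reduces to 0 (Buchberger's first criterion).
Every S-polynomial of the final basis reduces to 0, so we have a Gröbner basis.
Inter-reduce: drop elements whose leading term is divisible by another's, tail-reduce, and make monic.
Reduced Gröbner basis: {x - 2, y + 1, z + 1}.

Same reduced basis, so the two generating sets span the same ideal.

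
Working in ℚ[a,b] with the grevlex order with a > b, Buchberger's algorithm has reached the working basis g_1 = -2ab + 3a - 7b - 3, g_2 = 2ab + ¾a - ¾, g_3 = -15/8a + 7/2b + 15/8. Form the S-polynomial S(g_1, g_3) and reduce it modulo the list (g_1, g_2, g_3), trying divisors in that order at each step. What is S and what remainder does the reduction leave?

S(g_1, g_3) = 28/15b² - 3/2a + 9/2b + 3/2; remainder on division = 28/15b² + 17/10b.

lcm(LM(g_1), LM(g_3)) = ab.
S = (lcm/LT(g_1))·g_1 − (lcm/LT(g_3))·g_3 = 28/15b² - 3/2a + 9/2b + 3/2.
Reduce S modulo (g_1, g_2, g_3) in that order:
  leading term b²: no divisor's leading term divides it; move 28/15b² to the remainder.
  leading term a: subtract (⅘)·g_3 from -3/2a + 9/2b + 3/2 → 17/10b
  leading term b: no divisor's leading term divides it; move 17/10b to the remainder.
The remainder 28/15b² + 17/10b is nonzero, so it would be added as the next basis element.
This is the inner loop of Buchberger's algorithm — each nonzero remainder becomes a new basis element.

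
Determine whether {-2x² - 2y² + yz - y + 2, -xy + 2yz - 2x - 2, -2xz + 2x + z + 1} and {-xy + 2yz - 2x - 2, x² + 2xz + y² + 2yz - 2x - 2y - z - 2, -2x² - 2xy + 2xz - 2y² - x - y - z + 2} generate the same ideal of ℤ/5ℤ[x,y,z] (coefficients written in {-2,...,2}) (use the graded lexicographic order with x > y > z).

For a fixed monomial order, each ideal has a unique reduced Gröbner basis; comparing bases decides equality.
Buchberger on the first generating set:
f_1 = -2x² - 2y² + yz - y + 2, LT = x².
f_2 = -xy + 2yz - 2x - 2, LT = xy.
f_3 = -2xz + 2x + z + 1, LT = xz.

S(f_1,f_2): lcm = x²y. S = 2xyz + y³ + 2y²z - 2x² - 2y² - 2x - y.
  reduce S modulo (f_1, f_2, f_3):
  remainder y³ + 2y²z - yz² - yz - x - z + 1 ≠ 0; add g_4 = y³ + 2y²z - yz² - yz - x - z + 1 to the basis.

S(f_1,f_3): lcm = x²z. S = y²z + 2yz² + x² - 2xz - 2yz - 2x - z.
  reduce S modulo (f_1, f_2, f_3, g_4):
  remainder y²z + 2yz² - y² + yz + x + 2y - 2z ≠ 0; add g_5 = y²z + 2yz² - y² + yz + x + 2y - 2z to the basis.

S(f_2,f_3): lcm = xyz. S = -2yz² + xy + 2xz - 2yz - 2y + 2z.
  reduce S modulo (f_1, f_2, f_3, g_4, g_5):
  remainder -2yz² - 2y - 2z - 1 ≠ 0; add g_6 = -2yz² - 2y - 2z - 1 to the basis.

S(f_2,g_5): lcm = xy²z. S = -2xyz² - 2y²z² + xy² + xyz - x² - 2xy + 2xz + 2yz.
  reduce S modulo (f_1, f_2, f_3, g_4, g_5, g_6):
  remainder y² + 2z² - x + 2y - z - 2 ≠ 0; add g_7 = y² + 2z² - x + 2y - z - 2 to the basis.

S(g_4,g_6): lcm = y³z². S = 2y²z³ - yz⁴ - yz³ - xz² - y³ - y²z - z³ + 2y² + z².
  reduce S modulo (f_1, f_2, f_3, g_4, g_5, g_6, g_7):
  remainder -2z³ - yz - 2z² + x + 2y ≠ 0; add g_8 = -2z³ - yz - 2z² + x + 2y to the basis.

The other S-polynomials (S(f_1,g_4), S(f_2,g_4), S(f_3,g_4), S(f_1,g_5), S(f_3,g_5), S(g_4,g_5), S(f_1,g_6), S(f_2,g_6), S(f_3,g_6), S(g_5,g_6), S(f_1,g_7), S(f_2,g_7), S(f_3,g_7), S(g_4,g_7), S(g_5,g_7), S(g_6,g_7), S(f_1,g_8), S(f_2,g_8), S(f_3,g_8), S(g_4,g_8), S(g_5,g_8), S(g_6,g_8), S(g_7,g_8)) all reduce to 0 modulo the current basis, so we have a Gröbner basis.
Inter-reduce: drop elements whose leading term is divisible by another's, tail-reduce, and make monic.
Reduced Gröbner basis: {yz² + y + z - 2, z³ - 2yz + z² + 2x - y, x² + 2yz - 2z² + x + y + z + 1, xy - 2yz + 2x + 2, xz - x + 2z + 2, y² + 2z² - x + 2y - z - 2}.

Buchberger on the second generating set:
h_1 = -xy + 2yz - 2x - 2, LT = xy.
h_2 = x² + 2xz + y² + 2yz - 2x - 2y - z - 2, LT = x².
h_3 = -2x² - 2xy + 2xz - 2y² - x - y - z + 2, LT = x².

S(h_1,h_2): lcm = x²y. S = xyz - y³ - 2y²z + 2x² + 2xy + 2y² + yz + 2x + 2y.
  reduce S modulo (h_1, h_2, h_3):
  remainder -y³ - 2y²z + 2yz² - xz + yz + 2x + y ≠ 0; add k_4 = -y³ - 2y²z + 2yz² - xz + yz + 2x + y to the basis.

S(h_1,h_3): lcm = x²y. S = -xy² - xyz - y³ + 2x² + 2xy + 2y² + 2yz + 2x + y.
  reduce S modulo (h_1, h_2, h_3, k_4):
  remainder yz² - xz + x + y - z + 1 ≠ 0; add k_5 = yz² - xz + x + y - z + 1 to the basis.

S(h_2,h_3): lcm = x². S = -xy - 2xz + 2yz + z - 1.
  reduce S modulo (h_1, h_2, h_3, k_4, k_5):
  remainder -2xz + 2x + z + 1 ≠ 0; add k_6 = -2xz + 2x + z + 1 to the basis.

S(h_1,k_5): lcm = xyz². S = -2yz³ + x²z + 2xz² - x² - xy + xz + 2z² - x.
  reduce S modulo (h_1, h_2, h_3, k_4, k_5, k_6):
  remainder -y²z + y² - yz - x - z + 1 ≠ 0; add k_7 = -y²z + y² - yz - x - z + 1 to the basis.

S(k_4,k_5): lcm = y³z². S = 2y²z³ - 2yz⁴ + xy²z + xz³ - yz³ - xy² - 2xz² - y³ + y²z - yz² - y².
  reduce S modulo (h_1, h_2, h_3, k_4, k_5, k_6, k_7):
  remainder y² + 2z² - x + 2y - z - 2 ≠ 0; add k_8 = y² + 2z² - x + 2y - z - 2 to the basis.

S(k_5,k_8): lcm = y²z². S = -2z⁴ - xyz + xz² - 2yz² + z³ + xy + y² - yz + 2z² + y.
  reduce S modulo (h_1, h_2, h_3, k_4, k_5, k_6, k_7, k_8):
  remainder -2z⁴ + z³ + yz - 2z² + 2x - 2y - z + 1 ≠ 0; add k_9 = -2z⁴ + z³ + yz - 2z² + 2x - 2y - z + 1 to the basis.

S(k_7,k_8): lcm = y²z. S = -2z³ + xz - y² - yz + z² + x - 2z - 1.
  reduce S modulo (h_1, h_2, h_3, k_4, k_5, k_6, k_7, k_8, k_9):
  remainder -2z³ - yz - 2z² + x + 2y ≠ 0; add k_10 = -2z³ - yz - 2z² + x + 2y to the basis.

The other S-polynomials (S(h_1,k_4), S(h_2,k_4), S(h_3,k_4), S(h_2,k_5), S(h_3,k_5), S(h_1,k_6), S(h_2,k_6), S(h_3,k_6), S(k_4,k_6), S(k_5,k_6), S(h_1,k_7), S(h_2,k_7), S(h_3,k_7), S(k_4,k_7), S(k_5,k_7), S(k_6,k_7), S(h_1,k_8), S(h_2,k_8), S(h_3,k_8), S(k_4,k_8), S(k_6,k_8), S(h_1,k_9), S(h_2,k_9), S(h_3,k_9), S(k_4,k_9), S(k_5,k_9), S(k_6,k_9), S(k_7,k_9), S(k_8,k_9), S(h_1,k_10), S(h_2,k_10), S(h_3,k_10), S(k_4,k_10), S(k_5,k_10), S(k_6,k_10), S(k_7,k_10), S(k_8,k_10), S(k_9,k_10)) all reduce to 0 modulo the current basis, so we have a Gröbner basis.
Inter-reduce: drop elements whose leading term is divisible by another's, tail-reduce, and make monic.
Reduced Gröbner basis: {yz² + y + z - 2, z³ - 2yz + z² + 2x - y, x² + 2yz - 2z² + x + y + z + 1, xy - 2yz + 2x + 2, xz - x + 2z + 2, y² + 2z² - x + 2y - z - 2}.

The two bases agree; hence the ideals are identical.

Yes, the ideals are equal.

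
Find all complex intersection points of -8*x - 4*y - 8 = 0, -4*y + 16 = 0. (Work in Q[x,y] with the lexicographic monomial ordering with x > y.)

Compute a lex Gröbner basis by Buchberger's algorithm.
f_1 = -8*x - 4*y - 8, LT = x.
f_2 = -4*y + 16, LT = y.

The S-polynomials (S(f_1,f_2)) all reduce to 0 modulo the current basis, so we have a Gröbner basis.
Inter-reduce: drop elements whose leading term is divisible by another's, tail-reduce, and make monic.
Reduced Gröbner basis: {x + 3, y - 4}.

A lex Gröbner basis eliminates variables successively. Here y - 4 depends only on y, with roots {4}; lifting each root through the earlier basis elements recovers the full solutions.
  y = 4: the earlier basis element becomes x + 3 = 0, giving x = -3 — point (-3, 4).
This is the nonlinear analogue of row-reducing a linear system.

{(-3, 4)}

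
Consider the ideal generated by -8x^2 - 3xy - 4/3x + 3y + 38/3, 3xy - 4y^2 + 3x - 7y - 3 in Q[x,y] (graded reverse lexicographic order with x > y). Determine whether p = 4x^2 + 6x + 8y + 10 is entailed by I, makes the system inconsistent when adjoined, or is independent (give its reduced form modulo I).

4x^2 + 6x + 8y + 10 is independent of I; its normal form modulo I is -2y^2 + 41/6x + 6y + 89/6.

First compute the reduced Gröbner basis of I by Buchberger's algorithm.
f_1 = -8x^2 - 3xy - 4/3x + 3y + 38/3, LT = x^2.
f_2 = 3xy - 4y^2 + 3x - 7y - 3, LT = xy.

S(f_1,f_2): lcm = x^2y. S = 41/24xy^2 - x^2 + 5/2xy - 3/8y^2 + x - 19/12y.
  reduce S modulo (f_1, f_2):
  remainder 41/18y^3 + 31/6y^2 + 89/36y - 5/12 ≠ 0; add h_3 = 41/18y^3 + 31/6y^2 + 89/36y - 5/12 to the basis.

The other S-polynomials (S(f_1,h_3), S(f_2,h_3)) all reduce to 0 modulo the current basis, so we have a Gröbner basis.
Inter-reduce: drop elements whose leading term is divisible by another's, tail-reduce, and make monic.
Reduced Gröbner basis: {y^3 + 93/41y^2 + 89/82y - 15/82, x^2 + 1/2y^2 - 5/24x + 1/2y - 29/24, xy - 4/3y^2 + x - 7/3y - 1}.
Label its elements g_1 = y^3 + 93/41y^2 + 89/82y - 15/82, g_2 = x^2 + 1/2y^2 - 5/24x + 1/2y - 29/24, g_3 = xy - 4/3y^2 + x - 7/3y - 1.

Reduce p = 4x^2 + 6x + 8y + 10 modulo G:
  leading term x^2: subtract (4)·g_2 from 4x^2 + 6x + 8y + 10 → -2y^2 + 41/6x + 6y + 89/6
  leading term y^2: no divisor's leading term divides it; move -2y^2 to the remainder.
  leading term x: no divisor's leading term divides it; move 41/6x to the remainder.
  leading term y: no divisor's leading term divides it; move 6y to the remainder.
  leading term 1: no divisor's leading term divides it; move 89/6 to the remainder.
  normal form = -2y^2 + 41/6x + 6y + 89/6.
The normal form is nonzero, so p ∉ I. Since p minus its normal form lies in I, I + (p) = I + (r) where r = -2y^2 + 41/6x + 6y + 89/6; decide whether this ideal is the whole ring.
Run Buchberger on G together with r (pairs among the g_i already reduce to 0 since G is a Gröbner basis):
g_1 = y^3 + 93/41y^2 + 89/82y - 15/82, LT = y^3.
g_2 = x^2 + 1/2y^2 - 5/24x + 1/2y - 29/24, LT = x^2.
g_3 = xy - 4/3y^2 + x - 7/3y - 1, LT = xy.
r = -2y^2 + 41/6x + 6y + 89/6, LT = y^2.

S(g_1,r): lcm = y^3. S = 41/12xy + 216/41y^2 + 4183/492y - 15/82.
  reduce S modulo (g_1, g_2, g_3, r):
  remainder 814/27x + 16954/369y + 84236/1107 ≠ 0; add m_5 = 814/27x + 16954/369y + 84236/1107 to the basis.

S(g_3,r): lcm = xy^2. S = -4/3y^3 + 41/12x^2 + 4xy - 7/3y^2 + 89/12x - y.
  reduce S modulo (g_1, g_2, g_3, r, m_5):
  remainder -75655/9768y - 75655/9768 ≠ 0; add m_6 = -75655/9768y - 75655/9768 to the basis.

The other S-polynomials (S(g_1,g_2), S(g_1,g_3), S(g_2,g_3), S(g_2,r), S(g_1,m_5), S(g_2,m_5), S(g_3,m_5), S(r,m_5), S(g_1,m_6), S(g_2,m_6), S(g_3,m_6), S(r,m_6), S(m_5,m_6)) all reduce to 0 modulo the current basis, so we have a Gröbner basis.
Inter-reduce: drop elements whose leading term is divisible by another's, tail-reduce, and make monic.
Reduced Gröbner basis: {x + 1, y + 1}.
The reduced Gröbner basis of I + (p) is {x + 1, y + 1} ≠ {1}, a proper ideal, so the enlarged system stays consistent: p is independent of I, with normal form -2y^2 + 41/6x + 6y + 89/6.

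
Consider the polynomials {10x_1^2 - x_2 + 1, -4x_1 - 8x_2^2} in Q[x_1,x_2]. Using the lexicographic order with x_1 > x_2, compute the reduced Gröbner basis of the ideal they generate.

G = {x_1 + 2x_2^2, x_2^4 - 1/40x_2 + 1/40}

f_1 = 10x_1^2 - x_2 + 1, LT = x_1^2.
f_2 = -4x_1 - 8x_2^2, LT = x_1.

S(f_1,f_2): lcm = x_1^2. S = -2x_1x_2^2 - 1/10x_2 + 1/10.
  leading term x_1x_2^2: subtract (1/2x_2^2)·f_2 from -2x_1x_2^2 - 1/10x_2 + 1/10 → 4x_2^4 - 1/10x_2 + 1/10
  leading term x_2^4: no divisor's leading term divides it; move 4x_2^4 to the remainder.
  leading term x_2: no divisor's leading term divides it; move -1/10x_2 to the remainder.
  leading term 1: no divisor's leading term divides it; move 1/10 to the remainder.
  remainder 4x_2^4 - 1/10x_2 + 1/10 ≠ 0; add g_3 = 4x_2^4 - 1/10x_2 + 1/10 to the basis.

The other S-polynomials (S(f_1,g_3), S(f_2,g_3)) all reduce to 0 modulo the current basis, so we have a Gröbner basis.
Inter-reduce: drop elements whose leading term is divisible by another's, tail-reduce, and make monic.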